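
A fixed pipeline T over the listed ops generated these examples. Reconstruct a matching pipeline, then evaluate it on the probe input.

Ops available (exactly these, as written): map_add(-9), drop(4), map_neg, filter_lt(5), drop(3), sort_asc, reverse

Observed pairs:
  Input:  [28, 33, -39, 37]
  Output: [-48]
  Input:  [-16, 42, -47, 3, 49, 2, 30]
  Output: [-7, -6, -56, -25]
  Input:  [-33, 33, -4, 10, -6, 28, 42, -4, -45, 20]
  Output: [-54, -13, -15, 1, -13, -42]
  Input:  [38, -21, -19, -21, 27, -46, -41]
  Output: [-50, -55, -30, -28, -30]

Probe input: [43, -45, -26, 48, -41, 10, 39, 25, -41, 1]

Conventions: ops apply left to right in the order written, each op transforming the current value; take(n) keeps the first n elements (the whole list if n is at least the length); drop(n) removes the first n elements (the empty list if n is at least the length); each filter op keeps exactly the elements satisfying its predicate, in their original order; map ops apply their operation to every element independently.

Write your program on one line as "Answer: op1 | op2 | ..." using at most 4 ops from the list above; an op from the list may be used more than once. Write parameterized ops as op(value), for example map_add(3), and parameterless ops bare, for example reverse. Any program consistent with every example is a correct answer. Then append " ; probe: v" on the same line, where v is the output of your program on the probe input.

reverse | map_add(-9) | filter_lt(5) ; probe: [-8, -50, 1, -50, -35, -54]

Check, running the answer program on each example:
  [28, 33, -39, 37] -> [37, -39, 33, 28] -> [28, -48, 24, 19] -> [-48]
  [-16, 42, -47, 3, 49, 2, 30] -> [30, 2, 49, 3, -47, 42, -16] -> [21, -7, 40, -6, -56, 33, -25] -> [-7, -6, -56, -25]
  [-33, 33, -4, 10, -6, 28, 42, -4, -45, 20] -> [20, -45, -4, 42, 28, -6, 10, -4, 33, -33] -> [11, -54, -13, 33, 19, -15, 1, -13, 24, -42] -> [-54, -13, -15, 1, -13, -42]
  [38, -21, -19, -21, 27, -46, -41] -> [-41, -46, 27, -21, -19, -21, 38] -> [-50, -55, 18, -30, -28, -30, 29] -> [-50, -55, -30, -28, -30]
  probe: [43, -45, -26, 48, -41, 10, 39, 25, -41, 1] -> [1, -41, 25, 39, 10, -41, 48, -26, -45, 43] -> [-8, -50, 16, 30, 1, -50, 39, -35, -54, 34] -> [-8, -50, 1, -50, -35, -54]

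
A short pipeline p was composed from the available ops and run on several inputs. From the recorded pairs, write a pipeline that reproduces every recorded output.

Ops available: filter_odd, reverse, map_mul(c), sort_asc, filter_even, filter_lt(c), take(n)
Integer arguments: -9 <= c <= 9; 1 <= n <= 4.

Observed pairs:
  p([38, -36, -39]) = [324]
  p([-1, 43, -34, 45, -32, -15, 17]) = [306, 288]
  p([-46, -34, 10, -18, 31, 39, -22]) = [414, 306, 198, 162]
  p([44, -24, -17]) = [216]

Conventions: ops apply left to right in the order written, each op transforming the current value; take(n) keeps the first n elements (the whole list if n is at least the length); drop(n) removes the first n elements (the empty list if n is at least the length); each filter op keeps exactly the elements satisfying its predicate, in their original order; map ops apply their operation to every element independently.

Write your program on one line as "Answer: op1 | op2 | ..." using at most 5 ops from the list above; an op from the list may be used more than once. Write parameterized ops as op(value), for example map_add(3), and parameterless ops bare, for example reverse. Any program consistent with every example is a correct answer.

filter_lt(9) | sort_asc | map_mul(-9) | filter_even

Check, running the answer program on each example:
  [38, -36, -39] -> [-36, -39] -> [-39, -36] -> [351, 324] -> [324]
  [-1, 43, -34, 45, -32, -15, 17] -> [-1, -34, -32, -15] -> [-34, -32, -15, -1] -> [306, 288, 135, 9] -> [306, 288]
  [-46, -34, 10, -18, 31, 39, -22] -> [-46, -34, -18, -22] -> [-46, -34, -22, -18] -> [414, 306, 198, 162] -> [414, 306, 198, 162]
  [44, -24, -17] -> [-24, -17] -> [-24, -17] -> [216, 153] -> [216]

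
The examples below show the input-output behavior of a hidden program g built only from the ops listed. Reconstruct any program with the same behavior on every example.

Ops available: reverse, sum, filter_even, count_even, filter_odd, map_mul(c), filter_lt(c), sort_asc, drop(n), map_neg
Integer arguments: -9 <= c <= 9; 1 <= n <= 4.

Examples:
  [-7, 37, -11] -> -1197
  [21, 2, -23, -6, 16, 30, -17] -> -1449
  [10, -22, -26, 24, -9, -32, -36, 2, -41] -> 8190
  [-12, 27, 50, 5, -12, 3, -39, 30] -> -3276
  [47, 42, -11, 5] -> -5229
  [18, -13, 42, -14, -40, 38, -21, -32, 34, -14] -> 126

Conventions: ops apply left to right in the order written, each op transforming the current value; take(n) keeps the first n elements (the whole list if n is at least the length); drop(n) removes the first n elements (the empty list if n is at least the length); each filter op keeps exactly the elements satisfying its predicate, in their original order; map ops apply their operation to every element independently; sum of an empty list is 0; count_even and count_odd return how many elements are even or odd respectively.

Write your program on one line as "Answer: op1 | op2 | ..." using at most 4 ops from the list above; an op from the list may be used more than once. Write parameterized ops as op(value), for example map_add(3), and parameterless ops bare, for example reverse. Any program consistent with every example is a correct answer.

map_neg | map_mul(7) | map_mul(9) | sum

Check, running the answer program on each example:
  [-7, 37, -11] -> [7, -37, 11] -> [49, -259, 77] -> [441, -2331, 693] -> -1197
  [21, 2, -23, -6, 16, 30, -17] -> [-21, -2, 23, 6, -16, -30, 17] -> [-147, -14, 161, 42, -112, -210, 119] -> [-1323, -126, 1449, 378, -1008, -1890, 1071] -> -1449
  [10, -22, -26, 24, -9, -32, -36, 2, -41] -> [-10, 22, 26, -24, 9, 32, 36, -2, 41] -> [-70, 154, 182, -168, 63, 224, 252, -14, 287] -> [-630, 1386, 1638, -1512, 567, 2016, 2268, -126, 2583] -> 8190
  [-12, 27, 50, 5, -12, 3, -39, 30] -> [12, -27, -50, -5, 12, -3, 39, -30] -> [84, -189, -350, -35, 84, -21, 273, -210] -> [756, -1701, -3150, -315, 756, -189, 2457, -1890] -> -3276
  [47, 42, -11, 5] -> [-47, -42, 11, -5] -> [-329, -294, 77, -35] -> [-2961, -2646, 693, -315] -> -5229
  [18, -13, 42, -14, -40, 38, -21, -32, 34, -14] -> [-18, 13, -42, 14, 40, -38, 21, 32, -34, 14] -> [-126, 91, -294, 98, 280, -266, 147, 224, -238, 98] -> [-1134, 819, -2646, 882, 2520, -2394, 1323, 2016, -2142, 882] -> 126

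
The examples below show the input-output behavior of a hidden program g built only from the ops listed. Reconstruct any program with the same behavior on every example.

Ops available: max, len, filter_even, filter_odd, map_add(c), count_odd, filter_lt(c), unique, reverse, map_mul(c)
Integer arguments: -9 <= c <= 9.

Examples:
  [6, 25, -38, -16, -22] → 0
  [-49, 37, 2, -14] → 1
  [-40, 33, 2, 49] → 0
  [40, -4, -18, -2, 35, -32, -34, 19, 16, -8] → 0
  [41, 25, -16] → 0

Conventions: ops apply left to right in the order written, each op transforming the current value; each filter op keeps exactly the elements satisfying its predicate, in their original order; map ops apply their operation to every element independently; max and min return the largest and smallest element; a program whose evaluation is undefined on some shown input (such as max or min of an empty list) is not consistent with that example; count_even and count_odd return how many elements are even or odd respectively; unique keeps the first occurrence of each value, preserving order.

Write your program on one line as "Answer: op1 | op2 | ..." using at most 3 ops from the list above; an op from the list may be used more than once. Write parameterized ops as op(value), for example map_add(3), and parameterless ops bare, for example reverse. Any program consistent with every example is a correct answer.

filter_odd | filter_lt(6) | count_odd

Check, running the answer program on each example:
  [6, 25, -38, -16, -22] -> [25] -> [] -> 0
  [-49, 37, 2, -14] -> [-49, 37] -> [-49] -> 1
  [-40, 33, 2, 49] -> [33, 49] -> [] -> 0
  [40, -4, -18, -2, 35, -32, -34, 19, 16, -8] -> [35, 19] -> [] -> 0
  [41, 25, -16] -> [41, 25] -> [] -> 0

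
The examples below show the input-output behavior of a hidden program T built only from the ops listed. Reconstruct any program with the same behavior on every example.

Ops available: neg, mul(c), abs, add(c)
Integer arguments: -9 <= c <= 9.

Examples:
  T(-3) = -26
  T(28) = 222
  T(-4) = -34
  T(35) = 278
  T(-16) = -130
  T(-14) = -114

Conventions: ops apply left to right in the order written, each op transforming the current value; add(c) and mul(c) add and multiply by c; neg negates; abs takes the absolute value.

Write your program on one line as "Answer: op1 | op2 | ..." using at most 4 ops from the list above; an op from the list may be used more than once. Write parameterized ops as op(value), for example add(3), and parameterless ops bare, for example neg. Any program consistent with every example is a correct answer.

mul(8) | neg | add(2) | neg

Check, running the answer program on each example:
  -3 -> -24 -> 24 -> 26 -> -26
  28 -> 224 -> -224 -> -222 -> 222
  -4 -> -32 -> 32 -> 34 -> -34
  35 -> 280 -> -280 -> -278 -> 278
  -16 -> -128 -> 128 -> 130 -> -130
  -14 -> -112 -> 112 -> 114 -> -114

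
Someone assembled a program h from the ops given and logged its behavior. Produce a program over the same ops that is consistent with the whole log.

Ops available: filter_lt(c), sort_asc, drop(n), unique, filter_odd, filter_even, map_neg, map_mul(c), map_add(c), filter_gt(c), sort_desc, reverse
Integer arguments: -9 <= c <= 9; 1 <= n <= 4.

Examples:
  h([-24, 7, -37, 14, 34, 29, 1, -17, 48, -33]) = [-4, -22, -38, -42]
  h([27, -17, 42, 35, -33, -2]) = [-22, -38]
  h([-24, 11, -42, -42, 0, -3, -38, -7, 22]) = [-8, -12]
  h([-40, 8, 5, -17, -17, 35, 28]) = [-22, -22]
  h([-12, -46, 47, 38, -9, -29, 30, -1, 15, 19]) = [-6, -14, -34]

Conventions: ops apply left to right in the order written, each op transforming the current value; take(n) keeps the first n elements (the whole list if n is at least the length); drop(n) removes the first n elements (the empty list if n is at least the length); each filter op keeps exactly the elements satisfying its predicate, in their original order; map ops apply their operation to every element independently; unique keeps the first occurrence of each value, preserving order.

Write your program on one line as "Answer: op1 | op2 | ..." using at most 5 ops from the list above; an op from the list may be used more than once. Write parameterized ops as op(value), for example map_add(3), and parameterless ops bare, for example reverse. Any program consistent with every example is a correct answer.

filter_lt(2) | sort_asc | map_add(-5) | reverse | filter_even

Check, running the answer program on each example:
  [-24, 7, -37, 14, 34, 29, 1, -17, 48, -33] -> [-24, -37, 1, -17, -33] -> [-37, -33, -24, -17, 1] -> [-42, -38, -29, -22, -4] -> [-4, -22, -29, -38, -42] -> [-4, -22, -38, -42]
  [27, -17, 42, 35, -33, -2] -> [-17, -33, -2] -> [-33, -17, -2] -> [-38, -22, -7] -> [-7, -22, -38] -> [-22, -38]
  [-24, 11, -42, -42, 0, -3, -38, -7, 22] -> [-24, -42, -42, 0, -3, -38, -7] -> [-42, -42, -38, -24, -7, -3, 0] -> [-47, -47, -43, -29, -12, -8, -5] -> [-5, -8, -12, -29, -43, -47, -47] -> [-8, -12]
  [-40, 8, 5, -17, -17, 35, 28] -> [-40, -17, -17] -> [-40, -17, -17] -> [-45, -22, -22] -> [-22, -22, -45] -> [-22, -22]
  [-12, -46, 47, 38, -9, -29, 30, -1, 15, 19] -> [-12, -46, -9, -29, -1] -> [-46, -29, -12, -9, -1] -> [-51, -34, -17, -14, -6] -> [-6, -14, -17, -34, -51] -> [-6, -14, -34]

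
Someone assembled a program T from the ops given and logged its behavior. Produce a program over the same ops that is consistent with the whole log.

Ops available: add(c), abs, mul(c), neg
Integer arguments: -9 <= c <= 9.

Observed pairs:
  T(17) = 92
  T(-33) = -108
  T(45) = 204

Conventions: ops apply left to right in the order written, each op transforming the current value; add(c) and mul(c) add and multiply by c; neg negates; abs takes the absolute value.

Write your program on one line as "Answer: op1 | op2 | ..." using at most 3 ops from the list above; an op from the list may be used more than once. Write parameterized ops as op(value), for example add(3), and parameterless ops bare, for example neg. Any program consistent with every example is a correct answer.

add(6) | mul(-4) | neg

Check, running the answer program on each example:
  17 -> 23 -> -92 -> 92
  -33 -> -27 -> 108 -> -108
  45 -> 51 -> -204 -> 204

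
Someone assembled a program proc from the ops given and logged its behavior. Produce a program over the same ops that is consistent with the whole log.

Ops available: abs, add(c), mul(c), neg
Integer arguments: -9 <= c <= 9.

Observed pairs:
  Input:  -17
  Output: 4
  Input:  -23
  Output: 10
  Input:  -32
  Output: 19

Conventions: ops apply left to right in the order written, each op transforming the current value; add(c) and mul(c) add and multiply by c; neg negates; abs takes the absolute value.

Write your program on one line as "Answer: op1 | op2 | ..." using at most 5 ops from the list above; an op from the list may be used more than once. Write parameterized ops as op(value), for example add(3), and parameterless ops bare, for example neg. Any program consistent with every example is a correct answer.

neg | add(-2) | add(-4) | add(-7)

Check, running the answer program on each example:
  -17 -> 17 -> 15 -> 11 -> 4
  -23 -> 23 -> 21 -> 17 -> 10
  -32 -> 32 -> 30 -> 26 -> 19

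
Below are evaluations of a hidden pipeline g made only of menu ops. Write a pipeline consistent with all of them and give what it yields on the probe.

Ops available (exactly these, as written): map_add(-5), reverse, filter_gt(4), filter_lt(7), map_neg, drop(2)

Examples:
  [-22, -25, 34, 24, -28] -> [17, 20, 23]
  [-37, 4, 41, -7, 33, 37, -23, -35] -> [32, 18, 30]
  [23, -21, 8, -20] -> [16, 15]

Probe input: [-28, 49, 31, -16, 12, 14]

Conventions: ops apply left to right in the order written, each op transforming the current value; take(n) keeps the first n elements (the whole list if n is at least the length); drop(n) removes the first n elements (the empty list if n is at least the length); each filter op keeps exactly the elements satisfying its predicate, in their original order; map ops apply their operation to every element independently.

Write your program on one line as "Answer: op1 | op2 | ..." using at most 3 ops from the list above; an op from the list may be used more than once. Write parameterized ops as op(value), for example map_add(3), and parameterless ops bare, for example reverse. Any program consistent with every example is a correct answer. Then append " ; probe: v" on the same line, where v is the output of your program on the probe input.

map_neg | map_add(-5) | filter_gt(4) ; probe: [23, 11]

Check, running the answer program on each example:
  [-22, -25, 34, 24, -28] -> [22, 25, -34, -24, 28] -> [17, 20, -39, -29, 23] -> [17, 20, 23]
  [-37, 4, 41, -7, 33, 37, -23, -35] -> [37, -4, -41, 7, -33, -37, 23, 35] -> [32, -9, -46, 2, -38, -42, 18, 30] -> [32, 18, 30]
  [23, -21, 8, -20] -> [-23, 21, -8, 20] -> [-28, 16, -13, 15] -> [16, 15]
  probe: [-28, 49, 31, -16, 12, 14] -> [28, -49, -31, 16, -12, -14] -> [23, -54, -36, 11, -17, -19] -> [23, 11]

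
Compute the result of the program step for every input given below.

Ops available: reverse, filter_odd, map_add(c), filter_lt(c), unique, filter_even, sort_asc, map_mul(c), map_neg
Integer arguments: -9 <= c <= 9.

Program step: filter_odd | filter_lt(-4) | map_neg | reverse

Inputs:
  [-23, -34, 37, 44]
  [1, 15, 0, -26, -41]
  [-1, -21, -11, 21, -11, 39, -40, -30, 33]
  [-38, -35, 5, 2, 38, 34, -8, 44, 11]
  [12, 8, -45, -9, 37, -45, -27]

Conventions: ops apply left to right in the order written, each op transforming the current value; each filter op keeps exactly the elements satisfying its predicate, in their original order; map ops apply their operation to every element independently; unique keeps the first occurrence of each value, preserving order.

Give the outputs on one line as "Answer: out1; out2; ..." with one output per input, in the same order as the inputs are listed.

Execution, op by op:
  [-23, -34, 37, 44] -> [-23, 37] -> [-23] -> [23] -> [23]
  [1, 15, 0, -26, -41] -> [1, 15, -41] -> [-41] -> [41] -> [41]
  [-1, -21, -11, 21, -11, 39, -40, -30, 33] -> [-1, -21, -11, 21, -11, 39, 33] -> [-21, -11, -11] -> [21, 11, 11] -> [11, 11, 21]
  [-38, -35, 5, 2, 38, 34, -8, 44, 11] -> [-35, 5, 11] -> [-35] -> [35] -> [35]
  [12, 8, -45, -9, 37, -45, -27] -> [-45, -9, 37, -45, -27] -> [-45, -9, -45, -27] -> [45, 9, 45, 27] -> [27, 45, 9, 45]

[23]; [41]; [11, 11, 21]; [35]; [27, 45, 9, 45]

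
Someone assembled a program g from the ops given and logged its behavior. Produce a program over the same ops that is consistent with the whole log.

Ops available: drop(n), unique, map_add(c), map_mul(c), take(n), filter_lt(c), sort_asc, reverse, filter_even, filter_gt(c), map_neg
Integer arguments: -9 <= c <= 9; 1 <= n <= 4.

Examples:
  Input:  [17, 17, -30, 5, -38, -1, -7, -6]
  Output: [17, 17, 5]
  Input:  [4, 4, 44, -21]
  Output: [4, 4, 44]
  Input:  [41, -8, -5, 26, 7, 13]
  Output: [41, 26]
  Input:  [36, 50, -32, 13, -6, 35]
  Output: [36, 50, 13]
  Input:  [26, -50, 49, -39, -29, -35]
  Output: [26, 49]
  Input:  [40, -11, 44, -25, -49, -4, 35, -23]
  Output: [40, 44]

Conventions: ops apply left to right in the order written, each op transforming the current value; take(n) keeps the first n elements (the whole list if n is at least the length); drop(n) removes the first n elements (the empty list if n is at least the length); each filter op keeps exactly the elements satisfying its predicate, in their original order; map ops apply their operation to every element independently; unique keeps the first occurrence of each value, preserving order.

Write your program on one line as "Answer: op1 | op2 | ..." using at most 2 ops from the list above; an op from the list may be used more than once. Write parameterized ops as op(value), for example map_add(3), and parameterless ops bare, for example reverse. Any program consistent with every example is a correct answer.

take(4) | filter_gt(-4)

Check, running the answer program on each example:
  [17, 17, -30, 5, -38, -1, -7, -6] -> [17, 17, -30, 5] -> [17, 17, 5]
  [4, 4, 44, -21] -> [4, 4, 44, -21] -> [4, 4, 44]
  [41, -8, -5, 26, 7, 13] -> [41, -8, -5, 26] -> [41, 26]
  [36, 50, -32, 13, -6, 35] -> [36, 50, -32, 13] -> [36, 50, 13]
  [26, -50, 49, -39, -29, -35] -> [26, -50, 49, -39] -> [26, 49]
  [40, -11, 44, -25, -49, -4, 35, -23] -> [40, -11, 44, -25] -> [40, 44]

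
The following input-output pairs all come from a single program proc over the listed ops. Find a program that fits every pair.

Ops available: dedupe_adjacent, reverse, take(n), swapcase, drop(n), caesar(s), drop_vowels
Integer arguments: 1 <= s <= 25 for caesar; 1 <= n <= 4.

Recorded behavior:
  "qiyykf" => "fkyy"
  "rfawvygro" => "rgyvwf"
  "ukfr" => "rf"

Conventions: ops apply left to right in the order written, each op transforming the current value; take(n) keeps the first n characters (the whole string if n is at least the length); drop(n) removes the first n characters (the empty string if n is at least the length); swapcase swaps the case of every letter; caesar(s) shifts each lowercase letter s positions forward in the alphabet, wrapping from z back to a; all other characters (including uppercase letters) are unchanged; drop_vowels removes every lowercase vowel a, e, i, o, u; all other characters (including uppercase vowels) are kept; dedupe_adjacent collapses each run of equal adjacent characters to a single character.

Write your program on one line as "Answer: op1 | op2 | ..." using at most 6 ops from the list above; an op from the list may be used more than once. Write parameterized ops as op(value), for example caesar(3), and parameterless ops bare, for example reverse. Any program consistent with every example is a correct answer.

drop_vowels | swapcase | drop(1) | swapcase | reverse

Check, running the answer program on each example:
  "qiyykf" -> "qyykf" -> "QYYKF" -> "YYKF" -> "yykf" -> "fkyy"
  "rfawvygro" -> "rfwvygr" -> "RFWVYGR" -> "FWVYGR" -> "fwvygr" -> "rgyvwf"
  "ukfr" -> "kfr" -> "KFR" -> "FR" -> "fr" -> "rf"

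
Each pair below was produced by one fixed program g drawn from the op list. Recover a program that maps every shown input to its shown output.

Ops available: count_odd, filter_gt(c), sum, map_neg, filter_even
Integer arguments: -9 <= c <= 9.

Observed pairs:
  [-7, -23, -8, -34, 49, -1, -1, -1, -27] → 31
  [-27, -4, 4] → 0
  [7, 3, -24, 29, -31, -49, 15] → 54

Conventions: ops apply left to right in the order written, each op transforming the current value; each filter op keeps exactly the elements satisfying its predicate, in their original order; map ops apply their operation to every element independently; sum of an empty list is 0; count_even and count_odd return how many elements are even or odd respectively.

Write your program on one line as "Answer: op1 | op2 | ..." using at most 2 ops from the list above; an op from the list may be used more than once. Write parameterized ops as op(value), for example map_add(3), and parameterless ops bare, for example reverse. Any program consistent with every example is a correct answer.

filter_gt(-9) | sum

Check, running the answer program on each example:
  [-7, -23, -8, -34, 49, -1, -1, -1, -27] -> [-7, -8, 49, -1, -1, -1] -> 31
  [-27, -4, 4] -> [-4, 4] -> 0
  [7, 3, -24, 29, -31, -49, 15] -> [7, 3, 29, 15] -> 54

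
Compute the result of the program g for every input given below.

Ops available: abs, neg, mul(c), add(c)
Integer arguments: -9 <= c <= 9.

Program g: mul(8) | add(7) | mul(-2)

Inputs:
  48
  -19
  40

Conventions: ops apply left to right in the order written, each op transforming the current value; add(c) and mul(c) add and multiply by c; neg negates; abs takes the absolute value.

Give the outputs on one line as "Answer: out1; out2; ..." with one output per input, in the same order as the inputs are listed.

-782; 290; -654

Execution, op by op:
  48 -> 384 -> 391 -> -782
  -19 -> -152 -> -145 -> 290
  40 -> 320 -> 327 -> -654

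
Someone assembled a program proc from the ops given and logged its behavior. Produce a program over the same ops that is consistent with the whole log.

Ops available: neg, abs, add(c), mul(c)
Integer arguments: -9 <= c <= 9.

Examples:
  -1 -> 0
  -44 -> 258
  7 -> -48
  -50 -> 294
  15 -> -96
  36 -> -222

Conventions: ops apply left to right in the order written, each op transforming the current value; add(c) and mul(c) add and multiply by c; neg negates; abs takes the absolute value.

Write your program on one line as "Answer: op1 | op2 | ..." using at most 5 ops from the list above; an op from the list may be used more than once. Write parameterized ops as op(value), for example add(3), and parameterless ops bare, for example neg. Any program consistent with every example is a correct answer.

neg | mul(-6) | neg | add(3) | add(-9)

Check, running the answer program on each example:
  -1 -> 1 -> -6 -> 6 -> 9 -> 0
  -44 -> 44 -> -264 -> 264 -> 267 -> 258
  7 -> -7 -> 42 -> -42 -> -39 -> -48
  -50 -> 50 -> -300 -> 300 -> 303 -> 294
  15 -> -15 -> 90 -> -90 -> -87 -> -96
  36 -> -36 -> 216 -> -216 -> -213 -> -222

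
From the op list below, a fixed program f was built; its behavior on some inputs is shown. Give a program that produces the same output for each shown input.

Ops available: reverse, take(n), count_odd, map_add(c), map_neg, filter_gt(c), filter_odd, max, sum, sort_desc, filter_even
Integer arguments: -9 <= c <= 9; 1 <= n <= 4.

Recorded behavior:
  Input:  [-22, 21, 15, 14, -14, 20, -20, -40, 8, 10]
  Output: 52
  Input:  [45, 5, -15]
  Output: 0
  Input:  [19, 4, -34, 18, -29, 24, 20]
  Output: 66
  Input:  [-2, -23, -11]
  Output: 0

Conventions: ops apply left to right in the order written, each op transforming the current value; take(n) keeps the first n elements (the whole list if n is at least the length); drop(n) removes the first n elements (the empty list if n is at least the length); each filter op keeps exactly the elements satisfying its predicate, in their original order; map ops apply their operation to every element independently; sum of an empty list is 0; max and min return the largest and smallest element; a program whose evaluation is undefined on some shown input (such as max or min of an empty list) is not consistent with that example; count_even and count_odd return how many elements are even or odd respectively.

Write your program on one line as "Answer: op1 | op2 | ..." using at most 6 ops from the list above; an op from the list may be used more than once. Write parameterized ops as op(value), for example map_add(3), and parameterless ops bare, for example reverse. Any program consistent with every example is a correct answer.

reverse | filter_gt(-3) | filter_gt(-2) | filter_even | sum

Check, running the answer program on each example:
  [-22, 21, 15, 14, -14, 20, -20, -40, 8, 10] -> [10, 8, -40, -20, 20, -14, 14, 15, 21, -22] -> [10, 8, 20, 14, 15, 21] -> [10, 8, 20, 14, 15, 21] -> [10, 8, 20, 14] -> 52
  [45, 5, -15] -> [-15, 5, 45] -> [5, 45] -> [5, 45] -> [] -> 0
  [19, 4, -34, 18, -29, 24, 20] -> [20, 24, -29, 18, -34, 4, 19] -> [20, 24, 18, 4, 19] -> [20, 24, 18, 4, 19] -> [20, 24, 18, 4] -> 66
  [-2, -23, -11] -> [-11, -23, -2] -> [-2] -> [] -> [] -> 0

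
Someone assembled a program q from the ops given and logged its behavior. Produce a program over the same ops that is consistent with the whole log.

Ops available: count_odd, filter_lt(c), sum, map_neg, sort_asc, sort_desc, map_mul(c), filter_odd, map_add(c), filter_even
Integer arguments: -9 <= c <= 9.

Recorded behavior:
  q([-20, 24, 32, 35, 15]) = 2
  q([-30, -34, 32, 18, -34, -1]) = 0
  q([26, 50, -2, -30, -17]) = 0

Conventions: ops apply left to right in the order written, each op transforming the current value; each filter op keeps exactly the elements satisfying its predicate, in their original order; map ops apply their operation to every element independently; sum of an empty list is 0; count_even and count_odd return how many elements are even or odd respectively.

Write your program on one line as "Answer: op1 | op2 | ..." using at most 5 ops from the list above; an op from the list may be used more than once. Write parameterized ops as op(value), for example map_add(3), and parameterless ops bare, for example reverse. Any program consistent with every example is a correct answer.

map_neg | filter_lt(-9) | sort_desc | count_odd

Check, running the answer program on each example:
  [-20, 24, 32, 35, 15] -> [20, -24, -32, -35, -15] -> [-24, -32, -35, -15] -> [-15, -24, -32, -35] -> 2
  [-30, -34, 32, 18, -34, -1] -> [30, 34, -32, -18, 34, 1] -> [-32, -18] -> [-18, -32] -> 0
  [26, 50, -2, -30, -17] -> [-26, -50, 2, 30, 17] -> [-26, -50] -> [-26, -50] -> 0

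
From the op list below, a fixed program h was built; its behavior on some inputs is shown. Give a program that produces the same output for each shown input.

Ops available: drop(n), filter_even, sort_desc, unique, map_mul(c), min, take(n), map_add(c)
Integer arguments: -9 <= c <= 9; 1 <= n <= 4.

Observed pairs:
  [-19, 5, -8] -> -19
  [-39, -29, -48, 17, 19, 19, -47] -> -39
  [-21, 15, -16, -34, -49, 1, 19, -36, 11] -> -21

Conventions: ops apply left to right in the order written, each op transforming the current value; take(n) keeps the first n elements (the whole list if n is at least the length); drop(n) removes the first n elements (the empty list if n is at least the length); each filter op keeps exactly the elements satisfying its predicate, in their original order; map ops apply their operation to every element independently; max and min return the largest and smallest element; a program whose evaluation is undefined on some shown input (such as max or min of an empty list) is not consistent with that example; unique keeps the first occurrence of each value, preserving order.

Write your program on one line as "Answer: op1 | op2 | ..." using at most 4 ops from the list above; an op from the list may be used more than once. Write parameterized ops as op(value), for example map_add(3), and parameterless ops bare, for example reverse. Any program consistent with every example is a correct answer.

unique | take(1) | min

Check, running the answer program on each example:
  [-19, 5, -8] -> [-19, 5, -8] -> [-19] -> -19
  [-39, -29, -48, 17, 19, 19, -47] -> [-39, -29, -48, 17, 19, -47] -> [-39] -> -39
  [-21, 15, -16, -34, -49, 1, 19, -36, 11] -> [-21, 15, -16, -34, -49, 1, 19, -36, 11] -> [-21] -> -21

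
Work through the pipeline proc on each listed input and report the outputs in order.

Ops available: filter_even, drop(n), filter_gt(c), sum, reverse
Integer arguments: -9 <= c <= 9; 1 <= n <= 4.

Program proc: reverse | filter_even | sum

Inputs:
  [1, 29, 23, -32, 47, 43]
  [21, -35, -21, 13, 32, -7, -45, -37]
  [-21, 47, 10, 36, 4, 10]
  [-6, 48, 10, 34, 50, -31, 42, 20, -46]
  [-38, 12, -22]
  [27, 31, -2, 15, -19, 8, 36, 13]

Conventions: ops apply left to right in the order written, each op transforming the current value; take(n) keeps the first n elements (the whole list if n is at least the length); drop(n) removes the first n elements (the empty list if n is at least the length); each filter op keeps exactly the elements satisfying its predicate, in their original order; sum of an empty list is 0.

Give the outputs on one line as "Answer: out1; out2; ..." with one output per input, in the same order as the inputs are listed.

-32; 32; 60; 152; -48; 42

Execution, op by op:
  [1, 29, 23, -32, 47, 43] -> [43, 47, -32, 23, 29, 1] -> [-32] -> -32
  [21, -35, -21, 13, 32, -7, -45, -37] -> [-37, -45, -7, 32, 13, -21, -35, 21] -> [32] -> 32
  [-21, 47, 10, 36, 4, 10] -> [10, 4, 36, 10, 47, -21] -> [10, 4, 36, 10] -> 60
  [-6, 48, 10, 34, 50, -31, 42, 20, -46] -> [-46, 20, 42, -31, 50, 34, 10, 48, -6] -> [-46, 20, 42, 50, 34, 10, 48, -6] -> 152
  [-38, 12, -22] -> [-22, 12, -38] -> [-22, 12, -38] -> -48
  [27, 31, -2, 15, -19, 8, 36, 13] -> [13, 36, 8, -19, 15, -2, 31, 27] -> [36, 8, -2] -> 42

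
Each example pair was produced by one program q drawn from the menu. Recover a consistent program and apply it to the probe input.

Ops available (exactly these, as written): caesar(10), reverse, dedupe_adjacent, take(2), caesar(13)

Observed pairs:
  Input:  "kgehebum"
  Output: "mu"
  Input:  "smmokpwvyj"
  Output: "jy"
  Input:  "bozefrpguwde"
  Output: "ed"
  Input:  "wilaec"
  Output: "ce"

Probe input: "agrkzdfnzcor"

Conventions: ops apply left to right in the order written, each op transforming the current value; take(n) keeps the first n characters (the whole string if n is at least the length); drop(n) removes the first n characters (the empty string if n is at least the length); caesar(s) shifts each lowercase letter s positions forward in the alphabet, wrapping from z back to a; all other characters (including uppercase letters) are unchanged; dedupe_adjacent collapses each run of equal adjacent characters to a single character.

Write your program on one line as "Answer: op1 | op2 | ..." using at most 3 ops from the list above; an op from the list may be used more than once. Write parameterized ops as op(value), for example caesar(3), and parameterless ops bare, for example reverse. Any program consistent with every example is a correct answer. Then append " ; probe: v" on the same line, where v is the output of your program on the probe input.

reverse | dedupe_adjacent | take(2) ; probe: "ro"

Check, running the answer program on each example:
  "kgehebum" -> "mubehegk" -> "mubehegk" -> "mu"
  "smmokpwvyj" -> "jyvwpkomms" -> "jyvwpkoms" -> "jy"
  "bozefrpguwde" -> "edwugprfezob" -> "edwugprfezob" -> "ed"
  "wilaec" -> "cealiw" -> "cealiw" -> "ce"
  probe: "agrkzdfnzcor" -> "rocznfdzkrga" -> "rocznfdzkrga" -> "ro"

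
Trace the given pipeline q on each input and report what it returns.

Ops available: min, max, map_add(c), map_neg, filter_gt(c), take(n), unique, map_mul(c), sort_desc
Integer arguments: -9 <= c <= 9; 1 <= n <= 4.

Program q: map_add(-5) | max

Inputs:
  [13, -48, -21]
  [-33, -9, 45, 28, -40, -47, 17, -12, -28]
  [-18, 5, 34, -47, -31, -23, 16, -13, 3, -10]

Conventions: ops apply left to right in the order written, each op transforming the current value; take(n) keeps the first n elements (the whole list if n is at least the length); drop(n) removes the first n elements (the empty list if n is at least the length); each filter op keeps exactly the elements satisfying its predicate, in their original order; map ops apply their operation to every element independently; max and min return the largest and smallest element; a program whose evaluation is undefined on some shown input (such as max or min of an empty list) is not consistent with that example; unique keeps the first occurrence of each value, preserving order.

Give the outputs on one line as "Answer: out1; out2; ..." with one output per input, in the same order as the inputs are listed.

8; 40; 29

Execution, op by op:
  [13, -48, -21] -> [8, -53, -26] -> 8
  [-33, -9, 45, 28, -40, -47, 17, -12, -28] -> [-38, -14, 40, 23, -45, -52, 12, -17, -33] -> 40
  [-18, 5, 34, -47, -31, -23, 16, -13, 3, -10] -> [-23, 0, 29, -52, -36, -28, 11, -18, -2, -15] -> 29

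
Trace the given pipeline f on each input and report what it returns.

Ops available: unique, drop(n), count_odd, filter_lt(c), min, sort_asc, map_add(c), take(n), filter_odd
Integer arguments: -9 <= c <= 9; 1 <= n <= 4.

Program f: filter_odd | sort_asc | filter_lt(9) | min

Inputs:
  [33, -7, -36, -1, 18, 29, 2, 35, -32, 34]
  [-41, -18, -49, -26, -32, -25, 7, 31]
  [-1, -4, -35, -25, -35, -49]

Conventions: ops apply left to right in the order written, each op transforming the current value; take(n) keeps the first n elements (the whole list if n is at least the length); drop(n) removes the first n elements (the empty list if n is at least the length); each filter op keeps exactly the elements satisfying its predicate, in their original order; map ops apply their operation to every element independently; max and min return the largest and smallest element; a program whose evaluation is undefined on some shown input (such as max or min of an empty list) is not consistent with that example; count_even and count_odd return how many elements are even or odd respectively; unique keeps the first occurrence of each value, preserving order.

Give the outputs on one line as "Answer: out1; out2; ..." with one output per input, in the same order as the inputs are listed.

Execution, op by op:
  [33, -7, -36, -1, 18, 29, 2, 35, -32, 34] -> [33, -7, -1, 29, 35] -> [-7, -1, 29, 33, 35] -> [-7, -1] -> -7
  [-41, -18, -49, -26, -32, -25, 7, 31] -> [-41, -49, -25, 7, 31] -> [-49, -41, -25, 7, 31] -> [-49, -41, -25, 7] -> -49
  [-1, -4, -35, -25, -35, -49] -> [-1, -35, -25, -35, -49] -> [-49, -35, -35, -25, -1] -> [-49, -35, -35, -25, -1] -> -49

-7; -49; -49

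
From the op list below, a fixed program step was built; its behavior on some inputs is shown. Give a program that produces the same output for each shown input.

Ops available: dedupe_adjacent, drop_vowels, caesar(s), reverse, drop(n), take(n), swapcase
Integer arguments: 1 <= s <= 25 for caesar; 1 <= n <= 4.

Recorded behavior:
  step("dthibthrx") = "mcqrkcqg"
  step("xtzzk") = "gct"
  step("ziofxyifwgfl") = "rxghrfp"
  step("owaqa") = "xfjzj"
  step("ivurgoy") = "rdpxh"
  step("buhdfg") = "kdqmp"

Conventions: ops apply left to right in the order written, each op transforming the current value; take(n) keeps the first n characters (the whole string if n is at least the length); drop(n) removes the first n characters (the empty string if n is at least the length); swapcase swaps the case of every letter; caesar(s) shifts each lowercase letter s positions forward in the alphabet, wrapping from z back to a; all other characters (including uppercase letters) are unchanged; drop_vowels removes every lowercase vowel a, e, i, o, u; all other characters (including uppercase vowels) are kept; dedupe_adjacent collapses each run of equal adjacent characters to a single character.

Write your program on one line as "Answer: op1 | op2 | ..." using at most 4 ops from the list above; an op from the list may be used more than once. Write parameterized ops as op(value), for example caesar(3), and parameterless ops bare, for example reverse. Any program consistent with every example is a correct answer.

dedupe_adjacent | caesar(9) | drop_vowels

Check, running the answer program on each example:
  "dthibthrx" -> "dthibthrx" -> "mcqrkcqag" -> "mcqrkcqg"
  "xtzzk" -> "xtzk" -> "gcit" -> "gct"
  "ziofxyifwgfl" -> "ziofxyifwgfl" -> "irxoghrofpou" -> "rxghrfp"
  "owaqa" -> "owaqa" -> "xfjzj" -> "xfjzj"
  "ivurgoy" -> "ivurgoy" -> "redapxh" -> "rdpxh"
  "buhdfg" -> "buhdfg" -> "kdqmop" -> "kdqmp"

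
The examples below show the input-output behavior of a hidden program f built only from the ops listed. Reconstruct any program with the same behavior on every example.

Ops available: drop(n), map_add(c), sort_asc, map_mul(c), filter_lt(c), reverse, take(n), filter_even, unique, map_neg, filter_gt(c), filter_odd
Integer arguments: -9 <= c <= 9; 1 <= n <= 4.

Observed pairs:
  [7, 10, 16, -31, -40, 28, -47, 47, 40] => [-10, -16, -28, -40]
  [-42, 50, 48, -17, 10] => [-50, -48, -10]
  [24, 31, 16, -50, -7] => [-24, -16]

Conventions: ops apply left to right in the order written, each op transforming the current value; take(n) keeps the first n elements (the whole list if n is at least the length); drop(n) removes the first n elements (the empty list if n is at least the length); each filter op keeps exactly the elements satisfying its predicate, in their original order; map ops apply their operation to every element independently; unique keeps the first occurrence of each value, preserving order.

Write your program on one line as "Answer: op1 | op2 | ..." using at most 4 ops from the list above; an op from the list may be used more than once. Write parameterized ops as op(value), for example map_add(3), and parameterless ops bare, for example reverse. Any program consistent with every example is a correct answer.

filter_even | map_neg | filter_lt(8)

Check, running the answer program on each example:
  [7, 10, 16, -31, -40, 28, -47, 47, 40] -> [10, 16, -40, 28, 40] -> [-10, -16, 40, -28, -40] -> [-10, -16, -28, -40]
  [-42, 50, 48, -17, 10] -> [-42, 50, 48, 10] -> [42, -50, -48, -10] -> [-50, -48, -10]
  [24, 31, 16, -50, -7] -> [24, 16, -50] -> [-24, -16, 50] -> [-24, -16]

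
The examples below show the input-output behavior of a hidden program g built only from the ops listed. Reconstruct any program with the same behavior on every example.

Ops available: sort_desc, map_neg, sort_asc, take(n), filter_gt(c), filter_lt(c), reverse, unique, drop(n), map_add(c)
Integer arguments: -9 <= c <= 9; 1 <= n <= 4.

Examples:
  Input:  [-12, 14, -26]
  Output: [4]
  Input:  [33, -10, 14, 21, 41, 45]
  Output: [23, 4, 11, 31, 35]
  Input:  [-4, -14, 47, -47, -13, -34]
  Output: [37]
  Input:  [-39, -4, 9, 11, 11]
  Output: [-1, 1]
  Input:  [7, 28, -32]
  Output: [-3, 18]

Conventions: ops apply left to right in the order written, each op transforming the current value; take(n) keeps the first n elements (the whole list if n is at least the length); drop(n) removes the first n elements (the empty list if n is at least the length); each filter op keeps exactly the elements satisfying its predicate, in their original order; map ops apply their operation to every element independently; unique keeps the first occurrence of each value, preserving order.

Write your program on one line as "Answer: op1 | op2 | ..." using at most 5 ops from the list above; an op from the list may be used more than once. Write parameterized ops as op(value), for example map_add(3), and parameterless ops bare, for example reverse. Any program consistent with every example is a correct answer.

map_add(-9) | map_add(-1) | filter_gt(-4) | unique

Check, running the answer program on each example:
  [-12, 14, -26] -> [-21, 5, -35] -> [-22, 4, -36] -> [4] -> [4]
  [33, -10, 14, 21, 41, 45] -> [24, -19, 5, 12, 32, 36] -> [23, -20, 4, 11, 31, 35] -> [23, 4, 11, 31, 35] -> [23, 4, 11, 31, 35]
  [-4, -14, 47, -47, -13, -34] -> [-13, -23, 38, -56, -22, -43] -> [-14, -24, 37, -57, -23, -44] -> [37] -> [37]
  [-39, -4, 9, 11, 11] -> [-48, -13, 0, 2, 2] -> [-49, -14, -1, 1, 1] -> [-1, 1, 1] -> [-1, 1]
  [7, 28, -32] -> [-2, 19, -41] -> [-3, 18, -42] -> [-3, 18] -> [-3, 18]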